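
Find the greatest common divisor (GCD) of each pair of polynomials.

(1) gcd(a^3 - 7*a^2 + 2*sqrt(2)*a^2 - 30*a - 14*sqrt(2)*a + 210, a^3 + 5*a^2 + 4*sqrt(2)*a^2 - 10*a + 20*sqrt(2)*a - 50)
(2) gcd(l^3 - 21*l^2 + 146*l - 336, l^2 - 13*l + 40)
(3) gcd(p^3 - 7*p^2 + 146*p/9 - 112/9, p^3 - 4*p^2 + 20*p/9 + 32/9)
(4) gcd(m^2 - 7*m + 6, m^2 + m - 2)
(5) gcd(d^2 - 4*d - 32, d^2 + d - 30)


(1) = a + 5*sqrt(2)
(2) = gcd((l - 8)*(l - 7)*(l - 6), (l - 8)*(l - 5)) = l - 8
(3) = p^2 - 14*p/3 + 16/3
(4) = m - 1
(5) = 1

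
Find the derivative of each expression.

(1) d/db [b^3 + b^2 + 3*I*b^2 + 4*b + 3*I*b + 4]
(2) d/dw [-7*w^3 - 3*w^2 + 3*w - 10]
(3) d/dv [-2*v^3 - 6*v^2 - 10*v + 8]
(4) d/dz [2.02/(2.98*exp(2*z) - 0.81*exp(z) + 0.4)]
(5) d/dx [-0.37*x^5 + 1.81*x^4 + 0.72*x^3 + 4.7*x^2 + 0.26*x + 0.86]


(1) = 3*b^2 + b*(2 + 6*I) + 4 + 3*I
(2) = -21*w^2 - 6*w + 3
(3) = -6*v^2 - 12*v - 10
(4) = (1.6362 - 12.0392*exp(z))*exp(z)/(2.98*exp(2*z) - 0.81*exp(z) + 0.4)^2
(5) = -1.85*x^4 + 7.24*x^3 + 2.16*x^2 + 9.4*x + 0.26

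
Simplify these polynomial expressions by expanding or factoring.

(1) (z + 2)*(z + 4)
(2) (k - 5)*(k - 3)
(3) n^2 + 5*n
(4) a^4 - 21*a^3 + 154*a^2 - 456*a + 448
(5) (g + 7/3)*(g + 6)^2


(1) = z^2 + 6*z + 8
(2) = k^2 - 8*k + 15
(3) = n*(n + 5)
(4) = (a - 8)*(a - 7)*(a - 4)*(a - 2)
(5) = g^3 + 43*g^2/3 + 64*g + 84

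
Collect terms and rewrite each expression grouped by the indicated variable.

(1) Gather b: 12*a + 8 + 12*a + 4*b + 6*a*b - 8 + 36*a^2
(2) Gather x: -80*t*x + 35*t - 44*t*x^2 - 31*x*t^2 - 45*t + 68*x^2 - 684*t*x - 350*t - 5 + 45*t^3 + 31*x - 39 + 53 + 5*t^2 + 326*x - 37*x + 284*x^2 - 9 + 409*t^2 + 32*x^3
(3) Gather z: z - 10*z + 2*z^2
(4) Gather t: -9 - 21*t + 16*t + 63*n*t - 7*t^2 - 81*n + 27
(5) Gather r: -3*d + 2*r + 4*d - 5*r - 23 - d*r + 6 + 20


(1) = 36*a^2 + 24*a + b*(6*a + 4)
(2) = 45*t^3 + 414*t^2 - 360*t + 32*x^3 + x^2*(352 - 44*t) + x*(-31*t^2 - 764*t + 320)
(3) = 2*z^2 - 9*z
(4) = -81*n - 7*t^2 + t*(63*n - 5) + 18
(5) = d + r*(-d - 3) + 3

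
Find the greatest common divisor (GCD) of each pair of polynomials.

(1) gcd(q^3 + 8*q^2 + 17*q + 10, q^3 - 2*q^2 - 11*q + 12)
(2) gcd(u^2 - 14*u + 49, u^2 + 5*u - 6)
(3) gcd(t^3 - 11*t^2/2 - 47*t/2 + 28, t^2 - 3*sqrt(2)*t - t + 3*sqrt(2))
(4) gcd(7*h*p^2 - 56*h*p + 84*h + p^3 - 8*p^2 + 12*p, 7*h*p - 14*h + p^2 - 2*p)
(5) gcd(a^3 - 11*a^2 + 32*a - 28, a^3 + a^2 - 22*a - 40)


(1) = gcd((q + 1)*(q + 2)*(q + 5), (q - 4)*(q - 1)*(q + 3)) = 1
(2) = gcd((u - 7)^2, (u - 1)*(u + 6)) = 1
(3) = gcd((t - 8)*(t - 1)*(t + 7/2), (t - 1)*(t - 3*sqrt(2))) = t - 1
(4) = 7*h*p - 14*h + p^2 - 2*p
(5) = 1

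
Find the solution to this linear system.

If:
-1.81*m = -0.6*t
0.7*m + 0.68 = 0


Then:
m = -0.97
t = -2.93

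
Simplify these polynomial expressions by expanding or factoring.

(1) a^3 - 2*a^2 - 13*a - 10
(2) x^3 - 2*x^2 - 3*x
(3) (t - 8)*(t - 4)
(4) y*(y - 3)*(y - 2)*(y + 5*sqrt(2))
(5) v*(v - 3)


(1) = (a - 5)*(a + 1)*(a + 2)
(2) = x*(x - 3)*(x + 1)
(3) = t^2 - 12*t + 32
(4) = y^4 - 5*y^3 + 5*sqrt(2)*y^3 - 25*sqrt(2)*y^2 + 6*y^2 + 30*sqrt(2)*y
(5) = v^2 - 3*v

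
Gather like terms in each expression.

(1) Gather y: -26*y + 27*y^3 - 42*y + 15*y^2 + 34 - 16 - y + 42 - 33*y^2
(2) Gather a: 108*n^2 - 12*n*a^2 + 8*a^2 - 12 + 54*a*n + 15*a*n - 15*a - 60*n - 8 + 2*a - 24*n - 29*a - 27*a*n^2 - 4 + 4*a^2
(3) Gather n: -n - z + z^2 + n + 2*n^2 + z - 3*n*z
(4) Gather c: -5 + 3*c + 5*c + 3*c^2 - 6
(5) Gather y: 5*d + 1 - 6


(1) = 27*y^3 - 18*y^2 - 69*y + 60
(2) = a^2*(12 - 12*n) + a*(-27*n^2 + 69*n - 42) + 108*n^2 - 84*n - 24
(3) = 2*n^2 - 3*n*z + z^2
(4) = 3*c^2 + 8*c - 11
(5) = 5*d - 5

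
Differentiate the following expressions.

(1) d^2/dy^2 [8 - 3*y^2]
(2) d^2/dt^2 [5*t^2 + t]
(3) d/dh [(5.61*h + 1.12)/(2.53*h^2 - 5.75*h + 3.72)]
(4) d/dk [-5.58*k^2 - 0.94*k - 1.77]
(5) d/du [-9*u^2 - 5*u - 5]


(1) = -6
(2) = 10
(3) = (-14.1933*h^2 - 5.6672*h + 27.3092)/(6.4009*h^4 - 29.095*h^3 + 51.8857*h^2 - 42.78*h + 13.8384)
(4) = -11.16*k - 0.94
(5) = -18*u - 5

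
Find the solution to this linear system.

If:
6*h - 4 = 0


Then:
h = 2/3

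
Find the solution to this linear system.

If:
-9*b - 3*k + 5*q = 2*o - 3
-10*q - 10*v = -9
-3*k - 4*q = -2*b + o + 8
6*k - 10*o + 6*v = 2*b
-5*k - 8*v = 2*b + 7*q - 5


Then:
b = -544/225
k = -107/450
o = 1429/450
q = -1721/450
v = 1063/225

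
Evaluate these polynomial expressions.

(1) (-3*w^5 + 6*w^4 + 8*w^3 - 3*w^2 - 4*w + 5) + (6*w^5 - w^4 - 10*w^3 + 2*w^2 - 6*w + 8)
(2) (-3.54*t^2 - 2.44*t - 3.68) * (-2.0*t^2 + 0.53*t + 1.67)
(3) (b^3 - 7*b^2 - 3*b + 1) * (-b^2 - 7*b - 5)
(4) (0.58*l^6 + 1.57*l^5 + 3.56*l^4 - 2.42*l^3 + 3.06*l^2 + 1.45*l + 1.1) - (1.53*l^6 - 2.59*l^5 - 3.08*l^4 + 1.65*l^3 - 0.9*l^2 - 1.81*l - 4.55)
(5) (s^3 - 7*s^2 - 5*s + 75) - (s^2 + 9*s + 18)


(1) = 3*w^5 + 5*w^4 - 2*w^3 - w^2 - 10*w + 13
(2) = 7.08*t^4 + 3.0038*t^3 + 0.155*t^2 - 6.0252*t - 6.1456
(3) = -b^5 + 47*b^3 + 55*b^2 + 8*b - 5
(4) = -0.95*l^6 + 4.16*l^5 + 6.64*l^4 - 4.07*l^3 + 3.96*l^2 + 3.26*l + 5.65
(5) = s^3 - 8*s^2 - 14*s + 57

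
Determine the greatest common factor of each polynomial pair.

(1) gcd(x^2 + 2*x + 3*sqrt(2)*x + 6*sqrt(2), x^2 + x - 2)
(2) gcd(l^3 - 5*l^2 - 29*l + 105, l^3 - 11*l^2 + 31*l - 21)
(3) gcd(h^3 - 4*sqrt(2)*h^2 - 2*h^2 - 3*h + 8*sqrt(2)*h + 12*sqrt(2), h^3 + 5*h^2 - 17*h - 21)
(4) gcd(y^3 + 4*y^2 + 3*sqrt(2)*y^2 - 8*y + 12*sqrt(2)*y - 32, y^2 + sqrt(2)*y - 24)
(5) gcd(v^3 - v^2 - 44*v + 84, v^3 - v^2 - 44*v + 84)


(1) = x + 2
(2) = l^2 - 10*l + 21
(3) = h^2 - 2*h - 3
(4) = gcd((y + 4)*(y - sqrt(2))*(y + 4*sqrt(2)), (y - 3*sqrt(2))*(y + 4*sqrt(2))) = y + 4*sqrt(2)
(5) = gcd((v - 6)*(v - 2)*(v + 7), (v - 6)*(v - 2)*(v + 7)) = v^3 - v^2 - 44*v + 84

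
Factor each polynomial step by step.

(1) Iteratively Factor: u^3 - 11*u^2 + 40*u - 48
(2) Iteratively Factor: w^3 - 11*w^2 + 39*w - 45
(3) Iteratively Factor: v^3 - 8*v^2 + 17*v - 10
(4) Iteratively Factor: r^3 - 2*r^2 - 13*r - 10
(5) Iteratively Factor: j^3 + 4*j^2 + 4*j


(1) = (u - 3)*(u^2 - 8*u + 16) = (u - 4)*(u - 3)*(u - 4)
(2) = (w - 5)*(w^2 - 6*w + 9) = (w - 5)*(w - 3)*(w - 3)
(3) = (v - 1)*(v^2 - 7*v + 10) = (v - 5)*(v - 1)*(v - 2)
(4) = (r - 5)*(r^2 + 3*r + 2) = (r - 5)*(r + 2)*(r + 1)
(5) = (j)*(j^2 + 4*j + 4) = j*(j + 2)*(j + 2)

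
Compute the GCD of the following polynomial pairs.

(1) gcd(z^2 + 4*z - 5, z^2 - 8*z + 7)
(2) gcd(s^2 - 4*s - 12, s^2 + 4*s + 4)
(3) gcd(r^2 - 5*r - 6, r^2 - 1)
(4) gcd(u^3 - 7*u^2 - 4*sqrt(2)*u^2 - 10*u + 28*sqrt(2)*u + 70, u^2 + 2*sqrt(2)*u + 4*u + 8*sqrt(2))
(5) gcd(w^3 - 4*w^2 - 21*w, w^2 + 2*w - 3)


(1) = z - 1
(2) = s + 2
(3) = gcd((r - 6)*(r + 1), (r - 1)*(r + 1)) = r + 1
(4) = 1
(5) = w + 3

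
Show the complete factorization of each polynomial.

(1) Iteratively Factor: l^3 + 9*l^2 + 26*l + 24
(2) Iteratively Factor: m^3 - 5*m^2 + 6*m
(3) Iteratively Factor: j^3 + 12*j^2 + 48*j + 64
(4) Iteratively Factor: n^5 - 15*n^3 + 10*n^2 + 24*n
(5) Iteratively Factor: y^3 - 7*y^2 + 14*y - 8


(1) = (l + 3)*(l^2 + 6*l + 8) = (l + 3)*(l + 4)*(l + 2)
(2) = (m)*(m^2 - 5*m + 6) = m*(m - 2)*(m - 3)
(3) = (j + 4)*(j^2 + 8*j + 16) = (j + 4)^2*(j + 4)
(4) = (n + 1)*(n^4 - n^3 - 14*n^2 + 24*n) = n*(n + 1)*(n^3 - n^2 - 14*n + 24) = n*(n - 3)*(n + 1)*(n^2 + 2*n - 8) = n*(n - 3)*(n - 2)*(n + 1)*(n + 4)
(5) = (y - 4)*(y^2 - 3*y + 2) = (y - 4)*(y - 2)*(y - 1)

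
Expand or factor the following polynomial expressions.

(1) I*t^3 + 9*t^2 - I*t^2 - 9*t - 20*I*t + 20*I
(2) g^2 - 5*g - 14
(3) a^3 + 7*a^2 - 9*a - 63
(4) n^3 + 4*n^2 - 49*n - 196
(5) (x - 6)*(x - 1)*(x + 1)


(1) = (t - 5*I)*(t - 4*I)*(I*t - I)
(2) = (g - 7)*(g + 2)
(3) = (a - 3)*(a + 3)*(a + 7)
(4) = (n - 7)*(n + 4)*(n + 7)
(5) = x^3 - 6*x^2 - x + 6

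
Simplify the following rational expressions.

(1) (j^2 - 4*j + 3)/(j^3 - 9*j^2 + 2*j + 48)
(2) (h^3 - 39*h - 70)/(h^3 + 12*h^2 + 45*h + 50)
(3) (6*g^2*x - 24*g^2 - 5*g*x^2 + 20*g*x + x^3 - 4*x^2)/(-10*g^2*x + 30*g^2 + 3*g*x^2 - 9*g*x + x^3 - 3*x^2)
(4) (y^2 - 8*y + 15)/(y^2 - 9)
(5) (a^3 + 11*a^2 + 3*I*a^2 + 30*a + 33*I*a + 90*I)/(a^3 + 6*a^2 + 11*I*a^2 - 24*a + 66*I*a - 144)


(1) = (j - 1)/(j^2 - 6*j - 16)
(2) = (h - 7)/(h + 5)
(3) = (-3*g*x + 12*g + x^2 - 4*x)/(5*g*x - 15*g + x^2 - 3*x)
(4) = (y - 5)/(y + 3)
(5) = (a + 5)/(a + 8*I)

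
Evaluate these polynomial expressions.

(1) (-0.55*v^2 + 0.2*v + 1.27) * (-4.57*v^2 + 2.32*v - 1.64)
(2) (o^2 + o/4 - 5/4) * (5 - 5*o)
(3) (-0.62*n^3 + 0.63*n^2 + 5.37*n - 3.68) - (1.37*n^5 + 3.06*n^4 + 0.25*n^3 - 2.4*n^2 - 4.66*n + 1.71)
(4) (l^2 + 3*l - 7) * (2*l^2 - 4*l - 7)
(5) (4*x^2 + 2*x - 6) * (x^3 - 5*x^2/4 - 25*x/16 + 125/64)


(1) = 2.5135*v^4 - 2.19*v^3 - 4.4379*v^2 + 2.6184*v - 2.0828
(2) = -5*o^3 + 15*o^2/4 + 15*o/2 - 25/4
(3) = -1.37*n^5 - 3.06*n^4 - 0.87*n^3 + 3.03*n^2 + 10.03*n - 5.39
(4) = 2*l^4 + 2*l^3 - 33*l^2 + 7*l + 49
(5) = 4*x^5 - 3*x^4 - 59*x^3/4 + 195*x^2/16 + 425*x/32 - 375/32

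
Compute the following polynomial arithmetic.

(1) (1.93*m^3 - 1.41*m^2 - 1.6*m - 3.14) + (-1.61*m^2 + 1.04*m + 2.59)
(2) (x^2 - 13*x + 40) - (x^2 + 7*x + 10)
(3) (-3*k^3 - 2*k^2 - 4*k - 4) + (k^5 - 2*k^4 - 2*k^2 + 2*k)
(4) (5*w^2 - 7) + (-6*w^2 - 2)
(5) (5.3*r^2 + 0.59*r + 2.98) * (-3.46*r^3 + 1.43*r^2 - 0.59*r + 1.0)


(1) = 1.93*m^3 - 3.02*m^2 - 0.56*m - 0.55
(2) = 30 - 20*x
(3) = k^5 - 2*k^4 - 3*k^3 - 4*k^2 - 2*k - 4
(4) = -w^2 - 9
(5) = -18.338*r^5 + 5.5376*r^4 - 12.5941*r^3 + 9.2133*r^2 - 1.1682*r + 2.98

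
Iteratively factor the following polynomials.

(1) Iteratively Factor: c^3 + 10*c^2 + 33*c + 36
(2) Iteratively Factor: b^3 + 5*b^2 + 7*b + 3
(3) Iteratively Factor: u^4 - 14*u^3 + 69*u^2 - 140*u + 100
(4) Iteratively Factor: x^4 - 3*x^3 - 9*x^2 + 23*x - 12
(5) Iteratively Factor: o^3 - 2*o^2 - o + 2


(1) = (c + 3)*(c^2 + 7*c + 12) = (c + 3)^2*(c + 4)
(2) = (b + 1)*(b^2 + 4*b + 3) = (b + 1)^2*(b + 3)
(3) = (u - 2)*(u^3 - 12*u^2 + 45*u - 50) = (u - 2)^2*(u^2 - 10*u + 25) = (u - 5)*(u - 2)^2*(u - 5)
(4) = (x - 4)*(x^3 + x^2 - 5*x + 3) = (x - 4)*(x - 1)*(x^2 + 2*x - 3) = (x - 4)*(x - 1)^2*(x + 3)
(5) = (o + 1)*(o^2 - 3*o + 2) = (o - 2)*(o + 1)*(o - 1)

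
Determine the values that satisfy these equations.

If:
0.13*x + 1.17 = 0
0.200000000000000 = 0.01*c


Then:
c = 20.00
x = -9.00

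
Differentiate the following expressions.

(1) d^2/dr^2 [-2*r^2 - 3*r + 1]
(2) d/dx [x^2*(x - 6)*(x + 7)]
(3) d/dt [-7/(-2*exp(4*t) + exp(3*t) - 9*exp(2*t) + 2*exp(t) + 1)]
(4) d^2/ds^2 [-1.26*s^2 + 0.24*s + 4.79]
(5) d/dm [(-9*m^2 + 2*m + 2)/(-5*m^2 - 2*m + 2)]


(1) = -4
(2) = x*(4*x^2 + 3*x - 84)
(3) = (-56*exp(3*t) + 21*exp(2*t) - 126*exp(t) + 14)*exp(t)/(-2*exp(4*t) + exp(3*t) - 9*exp(2*t) + 2*exp(t) + 1)^2
(4) = -2.52000000000000
(5) = 4*(7*m^2 - 4*m + 2)/(25*m^4 + 20*m^3 - 16*m^2 - 8*m + 4)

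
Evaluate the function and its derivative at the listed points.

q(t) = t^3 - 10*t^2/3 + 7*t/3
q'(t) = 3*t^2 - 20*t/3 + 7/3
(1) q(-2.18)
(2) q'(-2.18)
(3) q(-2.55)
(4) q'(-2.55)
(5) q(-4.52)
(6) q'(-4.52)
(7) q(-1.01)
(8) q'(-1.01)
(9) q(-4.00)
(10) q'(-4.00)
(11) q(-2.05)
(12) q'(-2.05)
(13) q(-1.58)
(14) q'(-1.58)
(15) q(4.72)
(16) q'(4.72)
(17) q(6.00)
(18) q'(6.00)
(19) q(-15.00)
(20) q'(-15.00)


(1) = -31.29
(2) = 31.12
(3) = -44.21
(4) = 38.84
(5) = -170.99
(6) = 93.76
(7) = -6.79
(8) = 12.13
(9) = -126.67
(10) = 77.00
(11) = -27.41
(12) = 28.61
(13) = -15.95
(14) = 20.36
(15) = 41.91
(16) = 37.70
(17) = 110.00
(18) = 70.33
(19) = -4160.00
(20) = 777.33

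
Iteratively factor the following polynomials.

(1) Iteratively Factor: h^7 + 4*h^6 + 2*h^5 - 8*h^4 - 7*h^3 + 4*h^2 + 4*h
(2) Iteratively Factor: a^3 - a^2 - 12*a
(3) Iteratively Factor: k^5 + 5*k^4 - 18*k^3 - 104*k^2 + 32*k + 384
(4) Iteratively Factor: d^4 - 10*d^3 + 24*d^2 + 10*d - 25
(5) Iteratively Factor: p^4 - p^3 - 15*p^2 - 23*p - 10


(1) = (h - 1)*(h^6 + 5*h^5 + 7*h^4 - h^3 - 8*h^2 - 4*h) = (h - 1)*(h + 2)*(h^5 + 3*h^4 + h^3 - 3*h^2 - 2*h) = (h - 1)^2*(h + 2)*(h^4 + 4*h^3 + 5*h^2 + 2*h) = (h - 1)^2*(h + 1)*(h + 2)*(h^3 + 3*h^2 + 2*h) = h*(h - 1)^2*(h + 1)*(h + 2)*(h^2 + 3*h + 2) = h*(h - 1)^2*(h + 1)^2*(h + 2)*(h + 2)
(2) = (a - 4)*(a^2 + 3*a) = (a - 4)*(a + 3)*(a)
(3) = (k + 4)*(k^4 + k^3 - 22*k^2 - 16*k + 96) = (k + 4)^2*(k^3 - 3*k^2 - 10*k + 24) = (k - 4)*(k + 4)^2*(k^2 + k - 6) = (k - 4)*(k + 3)*(k + 4)^2*(k - 2)
(4) = (d - 1)*(d^3 - 9*d^2 + 15*d + 25) = (d - 5)*(d - 1)*(d^2 - 4*d - 5) = (d - 5)*(d - 1)*(d + 1)*(d - 5)
(5) = (p - 5)*(p^3 + 4*p^2 + 5*p + 2) = (p - 5)*(p + 1)*(p^2 + 3*p + 2) = (p - 5)*(p + 1)^2*(p + 2)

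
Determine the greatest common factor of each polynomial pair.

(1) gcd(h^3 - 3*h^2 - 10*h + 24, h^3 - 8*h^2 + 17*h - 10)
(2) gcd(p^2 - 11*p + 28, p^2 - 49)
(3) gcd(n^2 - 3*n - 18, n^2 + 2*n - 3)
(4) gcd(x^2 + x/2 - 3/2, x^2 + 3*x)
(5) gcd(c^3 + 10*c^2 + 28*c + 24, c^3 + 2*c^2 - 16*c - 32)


(1) = h - 2
(2) = p - 7
(3) = n + 3
(4) = 1
(5) = c + 2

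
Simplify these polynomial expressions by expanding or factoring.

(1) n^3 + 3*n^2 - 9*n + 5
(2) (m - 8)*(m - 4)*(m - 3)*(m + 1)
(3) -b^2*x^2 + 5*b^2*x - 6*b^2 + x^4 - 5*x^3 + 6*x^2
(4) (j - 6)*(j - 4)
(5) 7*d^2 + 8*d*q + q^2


(1) = (n - 1)^2*(n + 5)
(2) = m^4 - 14*m^3 + 53*m^2 - 28*m - 96
(3) = (-b + x)*(b + x)*(x - 3)*(x - 2)
(4) = j^2 - 10*j + 24
(5) = (d + q)*(7*d + q)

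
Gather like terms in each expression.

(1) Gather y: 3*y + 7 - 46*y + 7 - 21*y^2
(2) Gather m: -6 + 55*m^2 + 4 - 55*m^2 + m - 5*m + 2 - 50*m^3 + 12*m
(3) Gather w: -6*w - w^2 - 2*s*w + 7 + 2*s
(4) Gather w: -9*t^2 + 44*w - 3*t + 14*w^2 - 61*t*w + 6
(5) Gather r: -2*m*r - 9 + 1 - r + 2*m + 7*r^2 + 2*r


(1) = -21*y^2 - 43*y + 14
(2) = -50*m^3 + 8*m
(3) = 2*s - w^2 + w*(-2*s - 6) + 7
(4) = -9*t^2 - 3*t + 14*w^2 + w*(44 - 61*t) + 6
(5) = 2*m + 7*r^2 + r*(1 - 2*m) - 8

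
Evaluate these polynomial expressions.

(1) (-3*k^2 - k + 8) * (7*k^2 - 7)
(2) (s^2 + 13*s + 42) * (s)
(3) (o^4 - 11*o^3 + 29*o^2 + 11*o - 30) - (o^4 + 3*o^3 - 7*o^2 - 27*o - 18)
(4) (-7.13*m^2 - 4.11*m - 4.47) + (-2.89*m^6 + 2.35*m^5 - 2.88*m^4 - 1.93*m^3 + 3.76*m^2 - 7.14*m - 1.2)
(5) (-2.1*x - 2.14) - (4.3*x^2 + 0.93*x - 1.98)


(1) = -21*k^4 - 7*k^3 + 77*k^2 + 7*k - 56
(2) = s^3 + 13*s^2 + 42*s
(3) = -14*o^3 + 36*o^2 + 38*o - 12
(4) = -2.89*m^6 + 2.35*m^5 - 2.88*m^4 - 1.93*m^3 - 3.37*m^2 - 11.25*m - 5.67
(5) = -4.3*x^2 - 3.03*x - 0.16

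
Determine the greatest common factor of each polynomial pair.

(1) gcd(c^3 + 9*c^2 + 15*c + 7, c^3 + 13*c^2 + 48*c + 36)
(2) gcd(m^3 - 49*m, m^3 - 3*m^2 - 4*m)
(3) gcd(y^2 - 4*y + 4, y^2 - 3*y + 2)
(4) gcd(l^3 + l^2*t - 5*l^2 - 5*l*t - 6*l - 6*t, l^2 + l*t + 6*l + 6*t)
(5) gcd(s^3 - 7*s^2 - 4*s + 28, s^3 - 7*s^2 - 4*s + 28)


(1) = c + 1
(2) = m
(3) = y - 2
(4) = l + t
(5) = gcd((s - 7)*(s - 2)*(s + 2), (s - 7)*(s - 2)*(s + 2)) = s^3 - 7*s^2 - 4*s + 28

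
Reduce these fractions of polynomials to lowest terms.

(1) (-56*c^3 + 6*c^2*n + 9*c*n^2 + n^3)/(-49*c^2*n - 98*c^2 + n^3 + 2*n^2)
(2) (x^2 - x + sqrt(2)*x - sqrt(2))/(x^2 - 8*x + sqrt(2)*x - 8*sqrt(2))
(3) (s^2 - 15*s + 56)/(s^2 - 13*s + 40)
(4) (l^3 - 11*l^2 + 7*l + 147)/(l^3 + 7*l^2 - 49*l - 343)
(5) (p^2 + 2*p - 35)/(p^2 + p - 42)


(1) = (8*c^2 - 2*c*n - n^2)/(7*c*n + 14*c - n^2 - 2*n)
(2) = (x - 1)/(x - 8)
(3) = (s - 7)/(s - 5)
(4) = (l^2 - 4*l - 21)/(l^2 + 14*l + 49)
(5) = (p - 5)/(p - 6)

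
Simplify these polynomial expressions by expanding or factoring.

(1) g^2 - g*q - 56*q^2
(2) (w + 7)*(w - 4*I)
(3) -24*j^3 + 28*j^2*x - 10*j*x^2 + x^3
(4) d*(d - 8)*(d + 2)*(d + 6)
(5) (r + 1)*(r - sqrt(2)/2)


(1) = (g - 8*q)*(g + 7*q)
(2) = w^2 + 7*w - 4*I*w - 28*I
(3) = (-6*j + x)*(-2*j + x)^2
(4) = d^4 - 52*d^2 - 96*d
(5) = r^2 - sqrt(2)*r/2 + r - sqrt(2)/2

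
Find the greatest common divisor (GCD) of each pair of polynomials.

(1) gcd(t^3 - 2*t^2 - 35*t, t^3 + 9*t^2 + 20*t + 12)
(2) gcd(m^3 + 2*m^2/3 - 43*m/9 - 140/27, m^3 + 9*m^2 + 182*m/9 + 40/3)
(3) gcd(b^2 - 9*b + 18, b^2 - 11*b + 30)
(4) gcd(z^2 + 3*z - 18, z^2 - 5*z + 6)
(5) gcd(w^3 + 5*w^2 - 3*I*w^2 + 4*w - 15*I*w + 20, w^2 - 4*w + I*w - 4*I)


(1) = 1
(2) = gcd((m - 7/3)*(m + 4/3)*(m + 5/3), (m + 4/3)*(m + 5/3)*(m + 6)) = m^2 + 3*m + 20/9
(3) = b - 6
(4) = z - 3
(5) = w + I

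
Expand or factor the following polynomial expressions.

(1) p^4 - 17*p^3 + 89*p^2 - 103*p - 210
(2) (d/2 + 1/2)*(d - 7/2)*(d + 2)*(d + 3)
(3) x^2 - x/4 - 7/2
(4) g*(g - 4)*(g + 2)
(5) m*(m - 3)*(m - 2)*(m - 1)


(1) = (p - 7)*(p - 6)*(p - 5)*(p + 1)
(2) = d^4/2 + 5*d^3/4 - 5*d^2 - 65*d/4 - 21/2
(3) = (x - 2)*(x + 7/4)
(4) = g^3 - 2*g^2 - 8*g
(5) = m^4 - 6*m^3 + 11*m^2 - 6*m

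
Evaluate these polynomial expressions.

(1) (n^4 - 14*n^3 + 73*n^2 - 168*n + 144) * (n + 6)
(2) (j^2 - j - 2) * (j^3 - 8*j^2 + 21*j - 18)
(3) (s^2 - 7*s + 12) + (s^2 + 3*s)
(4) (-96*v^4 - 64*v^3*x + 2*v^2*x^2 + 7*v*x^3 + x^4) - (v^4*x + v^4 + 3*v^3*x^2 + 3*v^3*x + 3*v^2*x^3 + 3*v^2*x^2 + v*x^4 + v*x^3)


(1) = n^5 - 8*n^4 - 11*n^3 + 270*n^2 - 864*n + 864
(2) = j^5 - 9*j^4 + 27*j^3 - 23*j^2 - 24*j + 36
(3) = 2*s^2 - 4*s + 12
(4) = -v^4*x - 97*v^4 - 3*v^3*x^2 - 67*v^3*x - 3*v^2*x^3 - v^2*x^2 - v*x^4 + 6*v*x^3 + x^4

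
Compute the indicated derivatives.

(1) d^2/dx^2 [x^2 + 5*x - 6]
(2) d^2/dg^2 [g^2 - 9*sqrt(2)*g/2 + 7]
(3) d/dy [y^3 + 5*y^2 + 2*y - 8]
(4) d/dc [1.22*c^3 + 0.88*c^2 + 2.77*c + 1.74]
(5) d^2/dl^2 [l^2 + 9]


(1) = 2
(2) = 2
(3) = 3*y^2 + 10*y + 2
(4) = 3.66*c^2 + 1.76*c + 2.77
(5) = 2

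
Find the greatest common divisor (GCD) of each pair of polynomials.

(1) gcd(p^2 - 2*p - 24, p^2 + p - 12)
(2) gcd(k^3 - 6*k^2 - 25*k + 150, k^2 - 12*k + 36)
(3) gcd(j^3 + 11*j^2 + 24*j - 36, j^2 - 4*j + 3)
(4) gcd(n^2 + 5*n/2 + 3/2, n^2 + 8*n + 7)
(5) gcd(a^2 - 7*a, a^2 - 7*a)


(1) = p + 4
(2) = k - 6
(3) = gcd((j - 1)*(j + 6)^2, (j - 3)*(j - 1)) = j - 1
(4) = gcd((n + 1)*(n + 3/2), (n + 1)*(n + 7)) = n + 1
(5) = a^2 - 7*a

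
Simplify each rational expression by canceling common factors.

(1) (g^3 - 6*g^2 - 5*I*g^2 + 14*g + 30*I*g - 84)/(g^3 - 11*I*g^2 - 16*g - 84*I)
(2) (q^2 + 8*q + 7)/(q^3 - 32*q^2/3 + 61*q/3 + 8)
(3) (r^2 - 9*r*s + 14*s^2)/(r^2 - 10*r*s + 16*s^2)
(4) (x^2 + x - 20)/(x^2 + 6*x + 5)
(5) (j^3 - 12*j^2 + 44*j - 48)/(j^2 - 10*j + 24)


(1) = (g - 6)/(g - 6*I)
(2) = (3*q^2 + 24*q + 21)/(3*q^3 - 32*q^2 + 61*q + 24)
(3) = (r - 7*s)/(r - 8*s)
(4) = (x - 4)/(x + 1)
(5) = j - 2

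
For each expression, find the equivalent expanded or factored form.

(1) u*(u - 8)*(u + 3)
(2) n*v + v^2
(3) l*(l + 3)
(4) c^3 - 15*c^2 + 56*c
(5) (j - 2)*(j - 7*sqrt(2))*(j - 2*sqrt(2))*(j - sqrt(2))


(1) = u^3 - 5*u^2 - 24*u
(2) = v*(n + v)
(3) = l^2 + 3*l
(4) = c*(c - 8)*(c - 7)
(5) = j^4 - 10*sqrt(2)*j^3 - 2*j^3 + 20*sqrt(2)*j^2 + 46*j^2 - 92*j - 28*sqrt(2)*j + 56*sqrt(2)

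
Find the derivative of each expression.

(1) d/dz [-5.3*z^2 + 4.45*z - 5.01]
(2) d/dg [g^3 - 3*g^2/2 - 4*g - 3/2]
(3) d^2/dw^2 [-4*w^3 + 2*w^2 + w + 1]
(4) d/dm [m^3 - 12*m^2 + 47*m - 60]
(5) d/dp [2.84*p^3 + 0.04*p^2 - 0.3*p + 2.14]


(1) = 4.45 - 10.6*z
(2) = 3*g^2 - 3*g - 4
(3) = 4 - 24*w
(4) = 3*m^2 - 24*m + 47
(5) = 8.52*p^2 + 0.08*p - 0.3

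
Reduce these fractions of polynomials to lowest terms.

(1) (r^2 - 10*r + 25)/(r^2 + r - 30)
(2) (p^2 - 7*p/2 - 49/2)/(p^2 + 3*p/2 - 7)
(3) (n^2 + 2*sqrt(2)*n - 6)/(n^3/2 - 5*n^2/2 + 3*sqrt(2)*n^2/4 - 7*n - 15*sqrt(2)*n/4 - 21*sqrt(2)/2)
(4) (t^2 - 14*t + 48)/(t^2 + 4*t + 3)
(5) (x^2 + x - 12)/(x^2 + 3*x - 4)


(1) = (r - 5)/(r + 6)
(2) = (p - 7)/(p - 2)
(3) = (4*n^2 + 8*sqrt(2)*n - 24)/(2*n^3 + n^2*(-10 + 3*sqrt(2)) + n*(-28 - 15*sqrt(2)) - 42*sqrt(2))
(4) = (t^2 - 14*t + 48)/(t^2 + 4*t + 3)
(5) = (x - 3)/(x - 1)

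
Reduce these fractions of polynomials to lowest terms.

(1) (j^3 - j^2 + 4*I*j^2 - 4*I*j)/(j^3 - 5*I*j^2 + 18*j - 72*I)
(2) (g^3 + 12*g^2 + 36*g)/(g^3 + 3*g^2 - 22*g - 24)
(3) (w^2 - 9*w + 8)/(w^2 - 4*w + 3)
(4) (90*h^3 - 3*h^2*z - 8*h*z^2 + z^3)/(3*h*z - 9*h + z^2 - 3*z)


(1) = (j^2 - j)/(j^2 - 9*I*j - 18)
(2) = (g^2 + 6*g)/(g^2 - 3*g - 4)
(3) = (w - 8)/(w - 3)
(4) = (30*h^2 - 11*h*z + z^2)/(z - 3)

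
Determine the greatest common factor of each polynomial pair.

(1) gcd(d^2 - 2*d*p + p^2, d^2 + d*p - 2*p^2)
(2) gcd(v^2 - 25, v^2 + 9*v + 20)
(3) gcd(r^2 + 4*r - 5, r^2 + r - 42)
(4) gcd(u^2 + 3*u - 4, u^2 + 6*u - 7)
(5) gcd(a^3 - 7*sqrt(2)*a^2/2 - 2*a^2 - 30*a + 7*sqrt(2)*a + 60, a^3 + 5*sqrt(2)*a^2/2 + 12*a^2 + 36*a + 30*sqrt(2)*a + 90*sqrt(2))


(1) = -d + p
(2) = v + 5
(3) = 1
(4) = u - 1
(5) = a + 5*sqrt(2)/2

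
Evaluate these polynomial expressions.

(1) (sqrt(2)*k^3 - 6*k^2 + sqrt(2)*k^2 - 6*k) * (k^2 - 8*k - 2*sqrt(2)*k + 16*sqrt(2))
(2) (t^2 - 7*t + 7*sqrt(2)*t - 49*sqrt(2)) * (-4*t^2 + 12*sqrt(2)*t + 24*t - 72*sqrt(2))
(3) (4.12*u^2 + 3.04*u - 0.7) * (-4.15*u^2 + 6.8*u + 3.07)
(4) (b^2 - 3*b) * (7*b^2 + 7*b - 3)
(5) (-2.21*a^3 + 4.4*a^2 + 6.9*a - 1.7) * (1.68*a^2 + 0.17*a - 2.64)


(1) = sqrt(2)*k^5 - 10*k^4 - 7*sqrt(2)*k^4 + 4*sqrt(2)*k^3 + 70*k^3 - 84*sqrt(2)*k^2 + 80*k^2 - 96*sqrt(2)*k
(2) = -4*t^4 - 16*sqrt(2)*t^3 + 52*t^3 + 208*sqrt(2)*t^2 - 2184*t - 672*sqrt(2)*t + 7056
(3) = -17.098*u^4 + 15.4*u^3 + 36.2254*u^2 + 4.5728*u - 2.149
(4) = 7*b^4 - 14*b^3 - 24*b^2 + 9*b
(5) = -3.7128*a^5 + 7.0163*a^4 + 18.1744*a^3 - 13.299*a^2 - 18.505*a + 4.488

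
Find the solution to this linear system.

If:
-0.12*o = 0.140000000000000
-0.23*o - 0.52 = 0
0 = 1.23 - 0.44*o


Then:
No Solution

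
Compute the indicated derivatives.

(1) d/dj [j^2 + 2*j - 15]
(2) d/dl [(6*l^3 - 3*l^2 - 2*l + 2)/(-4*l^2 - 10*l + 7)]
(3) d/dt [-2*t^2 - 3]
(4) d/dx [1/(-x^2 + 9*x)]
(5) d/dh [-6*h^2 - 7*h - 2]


(1) = 2*j + 2
(2) = 2*(-12*l^4 - 60*l^3 + 74*l^2 - 13*l + 3)/(16*l^4 + 80*l^3 + 44*l^2 - 140*l + 49)
(3) = -4*t
(4) = (2*x - 9)/(x^2*(x - 9)^2)
(5) = -12*h - 7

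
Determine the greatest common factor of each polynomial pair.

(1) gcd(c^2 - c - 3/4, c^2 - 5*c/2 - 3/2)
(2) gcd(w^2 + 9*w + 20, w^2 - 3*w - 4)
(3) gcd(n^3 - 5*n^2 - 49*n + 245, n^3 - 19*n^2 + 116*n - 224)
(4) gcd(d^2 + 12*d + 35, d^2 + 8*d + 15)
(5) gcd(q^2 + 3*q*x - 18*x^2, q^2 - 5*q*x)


(1) = gcd((c - 3/2)*(c + 1/2), (c - 3)*(c + 1/2)) = c + 1/2
(2) = gcd((w + 4)*(w + 5), (w - 4)*(w + 1)) = 1
(3) = n - 7
(4) = d + 5
(5) = 1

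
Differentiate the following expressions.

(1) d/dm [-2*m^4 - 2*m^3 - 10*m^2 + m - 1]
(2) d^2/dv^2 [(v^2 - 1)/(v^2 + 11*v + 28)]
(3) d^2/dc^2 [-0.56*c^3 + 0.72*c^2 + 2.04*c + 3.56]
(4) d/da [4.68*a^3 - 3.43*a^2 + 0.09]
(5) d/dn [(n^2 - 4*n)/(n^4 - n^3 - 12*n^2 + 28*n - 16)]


(1) = -8*m^3 - 6*m^2 - 20*m + 1
(2) = 2*(-11*v^3 - 87*v^2 - 33*v + 691)/(v^6 + 33*v^5 + 447*v^4 + 3179*v^3 + 12516*v^2 + 25872*v + 21952)
(3) = 1.44 - 3.36*c
(4) = a*(14.04*a - 6.86)
(5) = (-2*n^4 + 9*n^3 + 10*n^2 - 32)/(n^7 - 23*n^5 + 34*n^4 + 124*n^3 - 392*n^2 + 384*n - 128)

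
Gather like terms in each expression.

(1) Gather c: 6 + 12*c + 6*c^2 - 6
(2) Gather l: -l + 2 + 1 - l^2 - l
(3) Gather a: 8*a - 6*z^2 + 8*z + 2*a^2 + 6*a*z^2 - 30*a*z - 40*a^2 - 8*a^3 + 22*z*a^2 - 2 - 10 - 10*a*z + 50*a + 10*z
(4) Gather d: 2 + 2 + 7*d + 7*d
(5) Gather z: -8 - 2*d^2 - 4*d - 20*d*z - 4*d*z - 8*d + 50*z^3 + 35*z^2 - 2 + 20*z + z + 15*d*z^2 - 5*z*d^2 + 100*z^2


(1) = 6*c^2 + 12*c
(2) = -l^2 - 2*l + 3
(3) = -8*a^3 + a^2*(22*z - 38) + a*(6*z^2 - 40*z + 58) - 6*z^2 + 18*z - 12
(4) = 14*d + 4
(5) = -2*d^2 - 12*d + 50*z^3 + z^2*(15*d + 135) + z*(-5*d^2 - 24*d + 21) - 10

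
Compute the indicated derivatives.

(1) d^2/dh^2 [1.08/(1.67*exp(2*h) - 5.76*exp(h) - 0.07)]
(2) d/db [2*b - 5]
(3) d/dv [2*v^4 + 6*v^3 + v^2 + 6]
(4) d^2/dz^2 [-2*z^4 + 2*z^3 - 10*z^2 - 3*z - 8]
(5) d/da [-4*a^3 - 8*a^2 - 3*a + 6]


(1) = ((6.2208 - 7.2144*exp(h))*(-1.67*exp(2*h) + 5.76*exp(h) + 0.07) - 1.08*(3.34*exp(h) - 5.76)*(6.68*exp(h) - 11.52)*exp(h))*exp(h)/(-1.67*exp(2*h) + 5.76*exp(h) + 0.07)^3
(2) = 2
(3) = 2*v*(4*v^2 + 9*v + 1)
(4) = -24*z^2 + 12*z - 20
(5) = -12*a^2 - 16*a - 3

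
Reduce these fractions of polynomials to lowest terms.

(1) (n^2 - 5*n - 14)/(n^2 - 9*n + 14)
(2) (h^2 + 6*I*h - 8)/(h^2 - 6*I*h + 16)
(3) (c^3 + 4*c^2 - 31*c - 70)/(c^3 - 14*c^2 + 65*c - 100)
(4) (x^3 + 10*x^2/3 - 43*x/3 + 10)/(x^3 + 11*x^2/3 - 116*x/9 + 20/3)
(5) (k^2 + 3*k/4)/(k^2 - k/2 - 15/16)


(1) = (n + 2)/(n - 2)
(2) = (h + 4*I)/(h - 8*I)
(3) = (c^2 + 9*c + 14)/(c^2 - 9*c + 20)
(4) = (3*x - 3)/(3*x - 2)
(5) = 4*k/(4*k - 5)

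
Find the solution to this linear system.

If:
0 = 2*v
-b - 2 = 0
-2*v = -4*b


Then:
No Solution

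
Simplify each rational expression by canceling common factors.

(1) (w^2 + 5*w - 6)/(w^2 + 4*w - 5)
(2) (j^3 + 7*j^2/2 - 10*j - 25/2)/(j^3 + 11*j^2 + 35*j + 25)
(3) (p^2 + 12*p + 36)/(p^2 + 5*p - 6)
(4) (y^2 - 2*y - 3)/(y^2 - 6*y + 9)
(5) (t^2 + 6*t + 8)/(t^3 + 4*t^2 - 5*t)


(1) = (w + 6)/(w + 5)
(2) = (2*j - 5)/(2*j + 10)
(3) = (p + 6)/(p - 1)
(4) = (y + 1)/(y - 3)
(5) = (t^2 + 6*t + 8)/(t^3 + 4*t^2 - 5*t)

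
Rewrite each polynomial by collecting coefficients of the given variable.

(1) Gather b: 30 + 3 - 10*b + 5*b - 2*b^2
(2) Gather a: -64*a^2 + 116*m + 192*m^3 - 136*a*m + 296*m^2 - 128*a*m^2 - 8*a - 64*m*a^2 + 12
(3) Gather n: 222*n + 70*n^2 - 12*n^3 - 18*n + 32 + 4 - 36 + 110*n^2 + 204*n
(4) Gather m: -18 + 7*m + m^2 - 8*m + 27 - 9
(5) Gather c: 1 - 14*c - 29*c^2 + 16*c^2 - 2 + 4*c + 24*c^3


(1) = -2*b^2 - 5*b + 33
(2) = a^2*(-64*m - 64) + a*(-128*m^2 - 136*m - 8) + 192*m^3 + 296*m^2 + 116*m + 12
(3) = -12*n^3 + 180*n^2 + 408*n
(4) = m^2 - m
(5) = 24*c^3 - 13*c^2 - 10*c - 1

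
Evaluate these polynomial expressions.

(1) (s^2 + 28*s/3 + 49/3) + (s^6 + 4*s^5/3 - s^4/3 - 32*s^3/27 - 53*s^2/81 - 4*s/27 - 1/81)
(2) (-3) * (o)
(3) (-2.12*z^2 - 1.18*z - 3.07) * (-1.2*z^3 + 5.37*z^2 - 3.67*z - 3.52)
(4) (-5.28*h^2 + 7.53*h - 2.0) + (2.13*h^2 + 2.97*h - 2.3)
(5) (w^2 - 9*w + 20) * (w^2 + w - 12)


(1) = s^6 + 4*s^5/3 - s^4/3 - 32*s^3/27 + 28*s^2/81 + 248*s/27 + 1322/81
(2) = -3*o
(3) = 2.544*z^5 - 9.9684*z^4 + 5.1278*z^3 - 4.6929*z^2 + 15.4205*z + 10.8064
(4) = -3.15*h^2 + 10.5*h - 4.3
(5) = w^4 - 8*w^3 - w^2 + 128*w - 240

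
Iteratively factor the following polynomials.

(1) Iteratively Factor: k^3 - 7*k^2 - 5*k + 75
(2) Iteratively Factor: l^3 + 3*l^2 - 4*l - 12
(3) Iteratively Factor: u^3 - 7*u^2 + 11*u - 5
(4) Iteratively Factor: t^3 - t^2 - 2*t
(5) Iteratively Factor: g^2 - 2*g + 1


(1) = (k - 5)*(k^2 - 2*k - 15) = (k - 5)*(k + 3)*(k - 5)
(2) = (l + 2)*(l^2 + l - 6) = (l + 2)*(l + 3)*(l - 2)
(3) = (u - 1)*(u^2 - 6*u + 5) = (u - 1)^2*(u - 5)
(4) = (t - 2)*(t^2 + t) = (t - 2)*(t + 1)*(t)
(5) = (g - 1)*(g - 1)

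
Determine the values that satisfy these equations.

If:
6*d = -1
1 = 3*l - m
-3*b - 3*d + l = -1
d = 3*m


Then:
b = 49/81
d = -1/6
l = 17/54
m = -1/18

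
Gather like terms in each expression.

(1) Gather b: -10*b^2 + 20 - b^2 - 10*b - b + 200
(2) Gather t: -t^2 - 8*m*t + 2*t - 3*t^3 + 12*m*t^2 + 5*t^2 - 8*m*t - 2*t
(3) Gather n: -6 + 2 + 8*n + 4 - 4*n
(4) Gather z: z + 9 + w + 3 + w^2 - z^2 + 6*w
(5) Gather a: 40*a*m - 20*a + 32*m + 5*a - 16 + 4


(1) = -11*b^2 - 11*b + 220
(2) = -16*m*t - 3*t^3 + t^2*(12*m + 4)
(3) = 4*n
(4) = w^2 + 7*w - z^2 + z + 12
(5) = a*(40*m - 15) + 32*m - 12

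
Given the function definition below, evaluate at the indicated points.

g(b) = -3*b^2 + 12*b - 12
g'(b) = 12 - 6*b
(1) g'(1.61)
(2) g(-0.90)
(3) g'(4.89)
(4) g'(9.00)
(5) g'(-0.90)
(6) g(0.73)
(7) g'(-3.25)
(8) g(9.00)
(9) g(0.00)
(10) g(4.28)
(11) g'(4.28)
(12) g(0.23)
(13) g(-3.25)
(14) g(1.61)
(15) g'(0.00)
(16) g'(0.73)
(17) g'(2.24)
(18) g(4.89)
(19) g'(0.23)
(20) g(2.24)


(1) = 2.34
(2) = -25.23
(3) = -17.34
(4) = -42.00
(5) = 17.40
(6) = -4.84
(7) = 31.50
(8) = -147.00
(9) = -12.00
(10) = -15.60
(11) = -13.68
(12) = -9.40
(13) = -82.69
(14) = -0.46
(15) = 12.00
(16) = 7.62
(17) = -1.44
(18) = -25.06
(19) = 10.62
(20) = -0.17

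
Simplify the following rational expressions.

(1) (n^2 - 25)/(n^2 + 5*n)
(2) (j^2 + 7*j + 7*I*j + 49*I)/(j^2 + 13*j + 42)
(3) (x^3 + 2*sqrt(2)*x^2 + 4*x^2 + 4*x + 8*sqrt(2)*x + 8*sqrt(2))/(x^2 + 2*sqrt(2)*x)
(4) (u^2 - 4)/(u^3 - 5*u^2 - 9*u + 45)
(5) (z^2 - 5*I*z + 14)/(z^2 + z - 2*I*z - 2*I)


(1) = (n - 5)/n
(2) = (j + 7*I)/(j + 6)
(3) = (x^2 + 4*x + 4)/x
(4) = (u^2 - 4)/(u^3 - 5*u^2 - 9*u + 45)
(5) = (z^2 - 5*I*z + 14)/(z^2 + z*(1 - 2*I) - 2*I)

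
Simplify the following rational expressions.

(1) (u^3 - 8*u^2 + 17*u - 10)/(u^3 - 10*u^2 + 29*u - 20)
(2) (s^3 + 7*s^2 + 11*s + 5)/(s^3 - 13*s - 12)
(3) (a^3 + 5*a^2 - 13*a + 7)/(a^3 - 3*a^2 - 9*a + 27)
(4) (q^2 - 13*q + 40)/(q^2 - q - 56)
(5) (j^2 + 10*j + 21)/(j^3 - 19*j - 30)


(1) = (u - 2)/(u - 4)
(2) = (s^2 + 6*s + 5)/(s^2 - s - 12)
(3) = (a^3 + 5*a^2 - 13*a + 7)/(a^3 - 3*a^2 - 9*a + 27)
(4) = (q - 5)/(q + 7)
(5) = (j + 7)/(j^2 - 3*j - 10)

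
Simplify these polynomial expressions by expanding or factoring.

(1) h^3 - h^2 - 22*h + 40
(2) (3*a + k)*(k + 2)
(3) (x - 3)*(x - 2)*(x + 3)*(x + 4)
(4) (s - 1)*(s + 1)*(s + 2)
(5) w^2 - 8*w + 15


(1) = (h - 4)*(h - 2)*(h + 5)
(2) = 3*a*k + 6*a + k^2 + 2*k
(3) = x^4 + 2*x^3 - 17*x^2 - 18*x + 72
(4) = s^3 + 2*s^2 - s - 2
(5) = (w - 5)*(w - 3)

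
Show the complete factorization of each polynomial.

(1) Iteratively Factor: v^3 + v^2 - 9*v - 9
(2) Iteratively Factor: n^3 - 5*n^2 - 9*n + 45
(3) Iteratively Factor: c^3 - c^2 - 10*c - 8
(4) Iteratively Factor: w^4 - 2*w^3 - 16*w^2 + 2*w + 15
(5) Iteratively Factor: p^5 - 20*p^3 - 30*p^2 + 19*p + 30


(1) = (v + 1)*(v^2 - 9) = (v + 1)*(v + 3)*(v - 3)
(2) = (n - 3)*(n^2 - 2*n - 15) = (n - 3)*(n + 3)*(n - 5)
(3) = (c + 1)*(c^2 - 2*c - 8) = (c + 1)*(c + 2)*(c - 4)
(4) = (w + 1)*(w^3 - 3*w^2 - 13*w + 15) = (w - 1)*(w + 1)*(w^2 - 2*w - 15) = (w - 1)*(w + 1)*(w + 3)*(w - 5)
(5) = (p + 1)*(p^4 - p^3 - 19*p^2 - 11*p + 30) = (p - 5)*(p + 1)*(p^3 + 4*p^2 + p - 6) = (p - 5)*(p + 1)*(p + 3)*(p^2 + p - 2) = (p - 5)*(p - 1)*(p + 1)*(p + 3)*(p + 2)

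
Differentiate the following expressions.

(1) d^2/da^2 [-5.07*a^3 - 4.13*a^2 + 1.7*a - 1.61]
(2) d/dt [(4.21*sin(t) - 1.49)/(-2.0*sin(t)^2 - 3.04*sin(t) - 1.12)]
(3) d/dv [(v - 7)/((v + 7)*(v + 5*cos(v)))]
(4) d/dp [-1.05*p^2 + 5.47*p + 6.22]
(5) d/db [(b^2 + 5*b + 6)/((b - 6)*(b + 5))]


(1) = -30.42*a - 8.26
(2) = (8.42*sin(t)^2 - 5.96*sin(t) - 9.2448)*cos(t)/(4.0*sin(t)^4 + 12.16*sin(t)^3 + 13.7216*sin(t)^2 + 6.8096*sin(t) + 1.2544)
(3) = (5*v^2*sin(v) - v^2 + 14*v - 245*sin(v) + 70*cos(v) + 49)/((v + 7)^2*(v + 5*cos(v))^2)
(4) = 5.47 - 2.1*p
(5) = 6*(-b^2 - 12*b - 24)/(b^4 - 2*b^3 - 59*b^2 + 60*b + 900)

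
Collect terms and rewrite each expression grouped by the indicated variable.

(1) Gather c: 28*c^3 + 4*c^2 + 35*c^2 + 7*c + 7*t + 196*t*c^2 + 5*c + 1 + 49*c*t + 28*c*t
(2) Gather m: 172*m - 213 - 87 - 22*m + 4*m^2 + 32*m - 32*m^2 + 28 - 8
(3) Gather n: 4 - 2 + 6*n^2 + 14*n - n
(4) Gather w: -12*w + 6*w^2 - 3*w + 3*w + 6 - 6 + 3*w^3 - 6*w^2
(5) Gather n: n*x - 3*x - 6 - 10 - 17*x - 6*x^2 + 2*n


(1) = 28*c^3 + c^2*(196*t + 39) + c*(77*t + 12) + 7*t + 1
(2) = -28*m^2 + 182*m - 280
(3) = 6*n^2 + 13*n + 2
(4) = 3*w^3 - 12*w
(5) = n*(x + 2) - 6*x^2 - 20*x - 16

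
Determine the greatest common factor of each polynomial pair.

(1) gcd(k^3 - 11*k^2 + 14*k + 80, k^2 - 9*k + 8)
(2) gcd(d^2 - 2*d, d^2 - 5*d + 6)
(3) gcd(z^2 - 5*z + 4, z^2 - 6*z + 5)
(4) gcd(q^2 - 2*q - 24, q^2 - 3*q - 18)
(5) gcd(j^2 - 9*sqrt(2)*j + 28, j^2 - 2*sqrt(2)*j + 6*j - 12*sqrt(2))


(1) = k - 8
(2) = d - 2
(3) = gcd((z - 4)*(z - 1), (z - 5)*(z - 1)) = z - 1
(4) = gcd((q - 6)*(q + 4), (q - 6)*(q + 3)) = q - 6
(5) = j - 2*sqrt(2)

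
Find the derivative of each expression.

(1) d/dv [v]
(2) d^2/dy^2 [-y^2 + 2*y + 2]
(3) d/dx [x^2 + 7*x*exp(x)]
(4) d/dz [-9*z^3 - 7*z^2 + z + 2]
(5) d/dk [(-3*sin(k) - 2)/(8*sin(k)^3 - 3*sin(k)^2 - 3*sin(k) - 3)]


(1) = 1
(2) = -2
(3) = 7*x*exp(x) + 2*x + 7*exp(x)
(4) = -27*z^2 - 14*z + 1
(5) = 3*(16*sin(k)^3 + 13*sin(k)^2 - 4*sin(k) + 1)*cos(k)/(8*sin(k)^3 - 3*sin(k)^2 - 3*sin(k) - 3)^2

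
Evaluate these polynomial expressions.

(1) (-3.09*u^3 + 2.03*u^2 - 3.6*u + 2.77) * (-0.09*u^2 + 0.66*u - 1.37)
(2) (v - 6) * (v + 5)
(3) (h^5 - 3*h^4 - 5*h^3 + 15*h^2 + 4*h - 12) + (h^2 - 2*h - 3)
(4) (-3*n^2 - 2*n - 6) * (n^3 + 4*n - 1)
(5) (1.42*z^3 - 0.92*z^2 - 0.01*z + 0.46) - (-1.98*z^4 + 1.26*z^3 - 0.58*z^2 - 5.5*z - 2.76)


(1) = 0.2781*u^5 - 2.2221*u^4 + 5.8971*u^3 - 5.4064*u^2 + 6.7602*u - 3.7949
(2) = v^2 - v - 30
(3) = h^5 - 3*h^4 - 5*h^3 + 16*h^2 + 2*h - 15
(4) = -3*n^5 - 2*n^4 - 18*n^3 - 5*n^2 - 22*n + 6
(5) = 1.98*z^4 + 0.16*z^3 - 0.34*z^2 + 5.49*z + 3.22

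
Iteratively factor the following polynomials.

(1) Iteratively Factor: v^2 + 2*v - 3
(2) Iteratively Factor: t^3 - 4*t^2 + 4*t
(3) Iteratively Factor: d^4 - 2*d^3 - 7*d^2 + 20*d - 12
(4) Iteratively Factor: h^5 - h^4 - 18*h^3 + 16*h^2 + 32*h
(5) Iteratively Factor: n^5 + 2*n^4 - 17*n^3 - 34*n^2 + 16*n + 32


(1) = (v - 1)*(v + 3)
(2) = (t - 2)*(t^2 - 2*t) = t*(t - 2)*(t - 2)
(3) = (d - 2)*(d^3 - 7*d + 6) = (d - 2)^2*(d^2 + 2*d - 3) = (d - 2)^2*(d + 3)*(d - 1)
(4) = (h - 2)*(h^4 + h^3 - 16*h^2 - 16*h) = h*(h - 2)*(h^3 + h^2 - 16*h - 16) = h*(h - 2)*(h + 1)*(h^2 - 16) = h*(h - 4)*(h - 2)*(h + 1)*(h + 4)
(5) = (n + 1)*(n^4 + n^3 - 18*n^2 - 16*n + 32) = (n + 1)*(n + 2)*(n^3 - n^2 - 16*n + 16) = (n - 1)*(n + 1)*(n + 2)*(n^2 - 16) = (n - 1)*(n + 1)*(n + 2)*(n + 4)*(n - 4)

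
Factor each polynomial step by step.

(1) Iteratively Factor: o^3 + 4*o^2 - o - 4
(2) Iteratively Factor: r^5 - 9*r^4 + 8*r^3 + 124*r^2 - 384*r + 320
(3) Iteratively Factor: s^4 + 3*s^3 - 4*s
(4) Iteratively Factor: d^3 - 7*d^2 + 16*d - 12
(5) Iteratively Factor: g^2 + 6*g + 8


(1) = (o + 1)*(o^2 + 3*o - 4) = (o - 1)*(o + 1)*(o + 4)
(2) = (r + 4)*(r^4 - 13*r^3 + 60*r^2 - 116*r + 80) = (r - 2)*(r + 4)*(r^3 - 11*r^2 + 38*r - 40) = (r - 4)*(r - 2)*(r + 4)*(r^2 - 7*r + 10) = (r - 5)*(r - 4)*(r - 2)*(r + 4)*(r - 2)
(3) = (s + 2)*(s^3 + s^2 - 2*s) = (s + 2)^2*(s^2 - s) = s*(s + 2)^2*(s - 1)
(4) = (d - 2)*(d^2 - 5*d + 6) = (d - 2)^2*(d - 3)
(5) = (g + 4)*(g + 2)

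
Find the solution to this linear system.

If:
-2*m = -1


Then:
m = 1/2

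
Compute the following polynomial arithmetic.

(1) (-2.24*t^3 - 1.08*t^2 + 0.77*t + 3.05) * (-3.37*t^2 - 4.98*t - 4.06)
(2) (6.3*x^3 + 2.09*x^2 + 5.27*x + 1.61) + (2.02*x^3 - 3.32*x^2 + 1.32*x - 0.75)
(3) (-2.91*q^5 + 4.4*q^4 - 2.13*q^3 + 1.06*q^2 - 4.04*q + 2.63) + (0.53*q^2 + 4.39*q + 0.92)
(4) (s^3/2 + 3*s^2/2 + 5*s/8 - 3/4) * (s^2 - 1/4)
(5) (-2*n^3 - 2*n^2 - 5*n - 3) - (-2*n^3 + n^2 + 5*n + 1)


(1) = 7.5488*t^5 + 14.7948*t^4 + 11.8779*t^3 - 9.7283*t^2 - 18.3152*t - 12.383
(2) = 8.32*x^3 - 1.23*x^2 + 6.59*x + 0.86
(3) = -2.91*q^5 + 4.4*q^4 - 2.13*q^3 + 1.59*q^2 + 0.35*q + 3.55
(4) = s^5/2 + 3*s^4/2 + s^3/2 - 9*s^2/8 - 5*s/32 + 3/16
(5) = -3*n^2 - 10*n - 4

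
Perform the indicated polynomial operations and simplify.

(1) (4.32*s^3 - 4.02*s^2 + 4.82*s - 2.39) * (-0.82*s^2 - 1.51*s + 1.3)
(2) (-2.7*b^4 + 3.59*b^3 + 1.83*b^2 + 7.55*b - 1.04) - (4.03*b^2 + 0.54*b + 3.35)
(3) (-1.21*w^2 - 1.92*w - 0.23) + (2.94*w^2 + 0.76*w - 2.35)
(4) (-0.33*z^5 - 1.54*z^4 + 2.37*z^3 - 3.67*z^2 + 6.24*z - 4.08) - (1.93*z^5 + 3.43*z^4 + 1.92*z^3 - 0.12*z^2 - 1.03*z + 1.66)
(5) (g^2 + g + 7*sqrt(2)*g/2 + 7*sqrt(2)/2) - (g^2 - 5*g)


(1) = -3.5424*s^5 - 3.2268*s^4 + 7.7338*s^3 - 10.5444*s^2 + 9.8749*s - 3.107
(2) = -2.7*b^4 + 3.59*b^3 - 2.2*b^2 + 7.01*b - 4.39
(3) = 1.73*w^2 - 1.16*w - 2.58
(4) = -2.26*z^5 - 4.97*z^4 + 0.45*z^3 - 3.55*z^2 + 7.27*z - 5.74
(5) = 7*sqrt(2)*g/2 + 6*g + 7*sqrt(2)/2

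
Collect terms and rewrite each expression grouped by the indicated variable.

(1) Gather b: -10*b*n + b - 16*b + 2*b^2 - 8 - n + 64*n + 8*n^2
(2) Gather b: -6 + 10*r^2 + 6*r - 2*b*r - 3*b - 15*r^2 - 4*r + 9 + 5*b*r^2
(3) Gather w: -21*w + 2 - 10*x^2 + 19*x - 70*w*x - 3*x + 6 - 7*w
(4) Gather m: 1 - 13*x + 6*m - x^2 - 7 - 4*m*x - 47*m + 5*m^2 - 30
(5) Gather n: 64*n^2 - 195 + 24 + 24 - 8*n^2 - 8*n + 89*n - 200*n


(1) = 2*b^2 + b*(-10*n - 15) + 8*n^2 + 63*n - 8
(2) = b*(5*r^2 - 2*r - 3) - 5*r^2 + 2*r + 3
(3) = w*(-70*x - 28) - 10*x^2 + 16*x + 8
(4) = 5*m^2 + m*(-4*x - 41) - x^2 - 13*x - 36
(5) = 56*n^2 - 119*n - 147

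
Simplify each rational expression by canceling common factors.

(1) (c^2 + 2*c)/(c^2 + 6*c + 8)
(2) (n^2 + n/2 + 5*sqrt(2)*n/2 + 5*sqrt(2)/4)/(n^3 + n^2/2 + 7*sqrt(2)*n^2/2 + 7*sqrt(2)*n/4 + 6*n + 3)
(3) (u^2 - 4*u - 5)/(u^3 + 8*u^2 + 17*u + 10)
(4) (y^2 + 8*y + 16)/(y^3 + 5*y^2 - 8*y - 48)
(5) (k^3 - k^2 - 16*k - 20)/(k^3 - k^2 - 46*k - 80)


(1) = c/(c + 4)
(2) = (16*n + 40*sqrt(2))/(16*n^2 + 56*sqrt(2)*n + 96)
(3) = (u - 5)/(u^2 + 7*u + 10)
(4) = 1/(y - 3)
(5) = (k^2 - 3*k - 10)/(k^2 - 3*k - 40)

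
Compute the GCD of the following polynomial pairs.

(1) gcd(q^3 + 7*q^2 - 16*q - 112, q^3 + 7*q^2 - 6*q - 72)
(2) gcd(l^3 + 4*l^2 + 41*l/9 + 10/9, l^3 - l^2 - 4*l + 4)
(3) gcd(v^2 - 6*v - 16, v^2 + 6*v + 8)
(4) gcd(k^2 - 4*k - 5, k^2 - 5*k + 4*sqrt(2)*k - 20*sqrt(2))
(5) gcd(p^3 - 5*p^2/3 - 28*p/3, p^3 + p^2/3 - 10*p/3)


(1) = q + 4
(2) = l + 2
(3) = v + 2
(4) = gcd((k - 5)*(k + 1), (k - 5)*(k + 4*sqrt(2))) = k - 5
(5) = p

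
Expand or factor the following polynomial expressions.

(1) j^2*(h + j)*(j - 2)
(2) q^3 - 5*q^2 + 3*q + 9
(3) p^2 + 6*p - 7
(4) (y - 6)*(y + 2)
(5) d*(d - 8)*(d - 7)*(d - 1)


(1) = h*j^3 - 2*h*j^2 + j^4 - 2*j^3
(2) = (q - 3)^2*(q + 1)
(3) = (p - 1)*(p + 7)
(4) = y^2 - 4*y - 12
(5) = d^4 - 16*d^3 + 71*d^2 - 56*d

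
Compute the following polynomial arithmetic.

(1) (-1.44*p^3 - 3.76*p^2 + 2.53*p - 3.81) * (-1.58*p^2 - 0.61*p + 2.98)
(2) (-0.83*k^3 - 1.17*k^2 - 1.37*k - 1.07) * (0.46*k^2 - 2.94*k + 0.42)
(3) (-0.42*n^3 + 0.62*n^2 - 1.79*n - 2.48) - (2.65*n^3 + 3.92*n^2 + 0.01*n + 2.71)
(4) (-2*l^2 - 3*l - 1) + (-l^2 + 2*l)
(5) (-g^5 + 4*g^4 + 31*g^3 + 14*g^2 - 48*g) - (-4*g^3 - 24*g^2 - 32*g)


(1) = 2.2752*p^5 + 6.8192*p^4 - 5.995*p^3 - 6.7283*p^2 + 9.8635*p - 11.3538
(2) = -0.3818*k^5 + 1.902*k^4 + 2.461*k^3 + 3.0442*k^2 + 2.5704*k - 0.4494
(3) = -3.07*n^3 - 3.3*n^2 - 1.8*n - 5.19
(4) = -3*l^2 - l - 1
(5) = -g^5 + 4*g^4 + 35*g^3 + 38*g^2 - 16*g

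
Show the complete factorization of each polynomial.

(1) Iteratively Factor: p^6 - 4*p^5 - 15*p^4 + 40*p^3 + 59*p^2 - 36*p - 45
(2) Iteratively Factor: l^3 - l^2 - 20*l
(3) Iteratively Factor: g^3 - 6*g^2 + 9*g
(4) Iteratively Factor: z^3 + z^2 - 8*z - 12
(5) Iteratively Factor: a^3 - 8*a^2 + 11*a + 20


(1) = (p - 5)*(p^5 + p^4 - 10*p^3 - 10*p^2 + 9*p + 9) = (p - 5)*(p + 3)*(p^4 - 2*p^3 - 4*p^2 + 2*p + 3) = (p - 5)*(p - 1)*(p + 3)*(p^3 - p^2 - 5*p - 3) = (p - 5)*(p - 1)*(p + 1)*(p + 3)*(p^2 - 2*p - 3) = (p - 5)*(p - 1)*(p + 1)^2*(p + 3)*(p - 3)
(2) = (l)*(l^2 - l - 20) = l*(l + 4)*(l - 5)
(3) = (g - 3)*(g^2 - 3*g) = (g - 3)^2*(g)
(4) = (z + 2)*(z^2 - z - 6) = (z - 3)*(z + 2)*(z + 2)
(5) = (a + 1)*(a^2 - 9*a + 20) = (a - 5)*(a + 1)*(a - 4)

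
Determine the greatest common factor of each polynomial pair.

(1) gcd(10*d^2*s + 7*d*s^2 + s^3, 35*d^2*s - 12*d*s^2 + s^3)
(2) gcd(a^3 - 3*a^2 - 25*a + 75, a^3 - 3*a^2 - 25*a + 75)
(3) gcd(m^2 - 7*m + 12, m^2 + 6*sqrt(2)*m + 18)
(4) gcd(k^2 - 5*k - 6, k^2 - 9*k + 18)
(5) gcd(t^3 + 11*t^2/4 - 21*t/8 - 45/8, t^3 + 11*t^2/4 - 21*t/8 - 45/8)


(1) = s
(2) = a^3 - 3*a^2 - 25*a + 75
(3) = gcd((m - 4)*(m - 3), (m + 3*sqrt(2))^2) = 1
(4) = gcd((k - 6)*(k + 1), (k - 6)*(k - 3)) = k - 6
(5) = gcd((t - 3/2)*(t + 5/4)*(t + 3), (t - 3/2)*(t + 5/4)*(t + 3)) = t^3 + 11*t^2/4 - 21*t/8 - 45/8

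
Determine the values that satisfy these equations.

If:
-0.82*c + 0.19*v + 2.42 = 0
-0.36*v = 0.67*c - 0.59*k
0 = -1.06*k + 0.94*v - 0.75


Then:
c = 72.63
k = 265.96
v = 300.71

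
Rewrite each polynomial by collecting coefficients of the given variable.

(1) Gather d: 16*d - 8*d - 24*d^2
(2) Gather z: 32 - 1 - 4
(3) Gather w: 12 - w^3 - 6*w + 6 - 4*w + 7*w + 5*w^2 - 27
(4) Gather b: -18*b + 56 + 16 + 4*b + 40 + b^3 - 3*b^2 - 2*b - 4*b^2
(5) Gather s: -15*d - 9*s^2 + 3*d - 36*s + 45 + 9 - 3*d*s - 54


(1) = -24*d^2 + 8*d
(2) = 27
(3) = -w^3 + 5*w^2 - 3*w - 9
(4) = b^3 - 7*b^2 - 16*b + 112
(5) = -12*d - 9*s^2 + s*(-3*d - 36)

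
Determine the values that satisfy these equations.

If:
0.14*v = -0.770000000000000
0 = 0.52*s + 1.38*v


Then:
s = 14.60
v = -5.50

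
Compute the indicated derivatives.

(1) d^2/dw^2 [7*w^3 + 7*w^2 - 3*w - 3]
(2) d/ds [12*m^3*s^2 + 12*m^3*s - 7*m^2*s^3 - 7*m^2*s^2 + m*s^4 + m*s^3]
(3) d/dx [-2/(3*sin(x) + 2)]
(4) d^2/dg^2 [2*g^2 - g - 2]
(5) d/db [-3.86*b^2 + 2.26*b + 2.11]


(1) = 42*w + 14
(2) = m*(24*m^2*s + 12*m^2 - 21*m*s^2 - 14*m*s + 4*s^3 + 3*s^2)
(3) = 6*cos(x)/(3*sin(x) + 2)^2
(4) = 4
(5) = 2.26 - 7.72*b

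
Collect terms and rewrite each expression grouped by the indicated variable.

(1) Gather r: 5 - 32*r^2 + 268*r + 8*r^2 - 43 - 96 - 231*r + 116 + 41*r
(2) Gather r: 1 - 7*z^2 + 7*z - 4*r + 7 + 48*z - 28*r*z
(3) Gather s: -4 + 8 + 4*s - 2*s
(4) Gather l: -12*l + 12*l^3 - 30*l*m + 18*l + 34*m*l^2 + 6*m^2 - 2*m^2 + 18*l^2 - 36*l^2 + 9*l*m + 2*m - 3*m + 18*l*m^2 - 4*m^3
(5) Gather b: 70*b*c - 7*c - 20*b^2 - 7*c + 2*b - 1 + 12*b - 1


(1) = -24*r^2 + 78*r - 18
(2) = r*(-28*z - 4) - 7*z^2 + 55*z + 8
(3) = 2*s + 4
(4) = 12*l^3 + l^2*(34*m - 18) + l*(18*m^2 - 21*m + 6) - 4*m^3 + 4*m^2 - m
(5) = -20*b^2 + b*(70*c + 14) - 14*c - 2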